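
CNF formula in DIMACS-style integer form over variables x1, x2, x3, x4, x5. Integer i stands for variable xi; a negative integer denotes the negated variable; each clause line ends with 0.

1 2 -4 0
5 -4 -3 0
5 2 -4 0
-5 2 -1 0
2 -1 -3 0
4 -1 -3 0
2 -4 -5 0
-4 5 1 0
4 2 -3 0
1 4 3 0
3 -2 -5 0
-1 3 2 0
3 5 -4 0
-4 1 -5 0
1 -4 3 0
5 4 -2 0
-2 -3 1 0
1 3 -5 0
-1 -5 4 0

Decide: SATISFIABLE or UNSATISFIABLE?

SATISFIABLE

Set x1 = True and propagate.
The remaining clauses are satisfied by x2 = True, x3 = True, x4 = True, x5 = True.
So x1=T, x2=T, x3=T, x4=T, x5=T is a satisfying assignment.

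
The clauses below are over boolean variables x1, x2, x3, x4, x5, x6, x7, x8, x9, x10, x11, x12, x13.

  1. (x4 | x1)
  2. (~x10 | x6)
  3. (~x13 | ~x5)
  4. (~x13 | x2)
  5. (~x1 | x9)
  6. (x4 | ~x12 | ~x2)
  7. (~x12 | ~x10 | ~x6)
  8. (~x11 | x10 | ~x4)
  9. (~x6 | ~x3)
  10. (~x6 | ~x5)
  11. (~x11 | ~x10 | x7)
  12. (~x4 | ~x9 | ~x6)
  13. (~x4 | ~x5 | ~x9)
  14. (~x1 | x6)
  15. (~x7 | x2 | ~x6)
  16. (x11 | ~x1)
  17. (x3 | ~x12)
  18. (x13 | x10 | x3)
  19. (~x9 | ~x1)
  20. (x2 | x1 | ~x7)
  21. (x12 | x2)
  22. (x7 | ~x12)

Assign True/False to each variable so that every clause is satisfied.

Branch on x1: take x1 = False.
  then x4 is forced to True.
Set x2 = True and propagate.
Branch on x3: take x3 = True.
  then x6 is forced to False.
  then x10 is forced to False.
  then x11 is forced to False.
The remaining clauses are satisfied by x5 = True, x7 = True, x8 = True, x9 = False, x12 = False, x13 = False.

x1=F, x2=T, x3=T, x4=T, x5=T, x6=F, x7=T, x8=T, x9=F, x10=F, x11=F, x12=F, x13=F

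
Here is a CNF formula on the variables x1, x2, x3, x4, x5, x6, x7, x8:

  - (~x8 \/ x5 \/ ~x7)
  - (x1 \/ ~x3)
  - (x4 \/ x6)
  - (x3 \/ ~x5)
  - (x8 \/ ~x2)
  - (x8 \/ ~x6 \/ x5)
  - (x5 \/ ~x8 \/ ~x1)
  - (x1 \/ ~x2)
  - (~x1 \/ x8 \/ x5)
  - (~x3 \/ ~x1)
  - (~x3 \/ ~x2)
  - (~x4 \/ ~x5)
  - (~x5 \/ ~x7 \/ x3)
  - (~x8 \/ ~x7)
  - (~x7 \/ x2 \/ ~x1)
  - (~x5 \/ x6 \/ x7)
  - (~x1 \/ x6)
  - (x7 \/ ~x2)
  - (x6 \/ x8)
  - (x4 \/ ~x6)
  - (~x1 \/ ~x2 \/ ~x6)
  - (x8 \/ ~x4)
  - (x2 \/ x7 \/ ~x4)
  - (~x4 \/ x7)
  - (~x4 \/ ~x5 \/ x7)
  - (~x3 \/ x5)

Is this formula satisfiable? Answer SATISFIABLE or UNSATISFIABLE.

x5 = True:
  propagation gives x3=True, x1=True; an empty clause results — contradiction.
x5 = False:
  x8 = True:
    propagation gives x7=False, x1=False, x2=False, x4=False; an empty clause results — contradiction.
  x8 = False:
    propagation gives x2=False, x6=False; an empty clause results — contradiction.
Every branch closes, so no satisfying assignment exists.

UNSATISFIABLE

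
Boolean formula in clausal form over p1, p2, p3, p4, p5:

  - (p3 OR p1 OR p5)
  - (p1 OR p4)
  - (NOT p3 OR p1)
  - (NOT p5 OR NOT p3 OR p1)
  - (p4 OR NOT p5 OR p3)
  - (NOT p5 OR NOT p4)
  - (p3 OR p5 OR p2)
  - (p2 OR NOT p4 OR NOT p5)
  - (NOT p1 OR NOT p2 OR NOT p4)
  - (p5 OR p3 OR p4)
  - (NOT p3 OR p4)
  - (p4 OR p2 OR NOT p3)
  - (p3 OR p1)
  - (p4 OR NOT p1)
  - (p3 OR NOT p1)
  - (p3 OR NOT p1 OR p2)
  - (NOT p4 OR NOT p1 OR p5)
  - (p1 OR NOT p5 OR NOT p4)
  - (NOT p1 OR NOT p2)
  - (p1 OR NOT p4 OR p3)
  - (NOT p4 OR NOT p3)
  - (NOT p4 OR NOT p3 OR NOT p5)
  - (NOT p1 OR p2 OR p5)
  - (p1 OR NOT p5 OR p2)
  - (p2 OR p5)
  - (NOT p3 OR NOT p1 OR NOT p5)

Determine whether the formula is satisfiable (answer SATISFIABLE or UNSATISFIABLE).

p1 = True:
  propagation gives p4=True, p5=False; an empty clause results — contradiction.
p1 = False:
  propagation gives p4=True, p3=False; an empty clause results — contradiction.
Every branch closes, so no satisfying assignment exists.

UNSATISFIABLE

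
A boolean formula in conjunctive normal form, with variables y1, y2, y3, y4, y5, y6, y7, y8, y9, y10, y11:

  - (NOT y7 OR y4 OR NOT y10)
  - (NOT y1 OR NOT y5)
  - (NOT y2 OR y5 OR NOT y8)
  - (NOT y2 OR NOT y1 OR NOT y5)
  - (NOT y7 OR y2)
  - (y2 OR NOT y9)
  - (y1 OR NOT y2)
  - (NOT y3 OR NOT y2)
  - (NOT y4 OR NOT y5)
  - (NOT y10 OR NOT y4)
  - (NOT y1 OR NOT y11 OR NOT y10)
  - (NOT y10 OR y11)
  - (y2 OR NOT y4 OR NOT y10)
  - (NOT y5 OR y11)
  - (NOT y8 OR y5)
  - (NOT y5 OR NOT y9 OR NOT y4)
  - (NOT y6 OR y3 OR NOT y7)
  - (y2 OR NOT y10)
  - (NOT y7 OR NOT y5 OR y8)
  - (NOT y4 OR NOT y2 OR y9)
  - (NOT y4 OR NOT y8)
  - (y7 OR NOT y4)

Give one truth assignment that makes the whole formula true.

y10 occurs only negated in the remaining clauses — set y10 = False.
Branch on y1: take y1 = False.
  then y2 is forced to False.
  then y7 is forced to False.
  then y9 is forced to False.
  then y4 is forced to False.
For the remaining variables, y3 = True, y5 = False, y6 = True, y8 = False, y11 = True works.

y1=F, y2=F, y3=T, y4=F, y5=F, y6=T, y7=F, y8=F, y9=F, y10=F, y11=T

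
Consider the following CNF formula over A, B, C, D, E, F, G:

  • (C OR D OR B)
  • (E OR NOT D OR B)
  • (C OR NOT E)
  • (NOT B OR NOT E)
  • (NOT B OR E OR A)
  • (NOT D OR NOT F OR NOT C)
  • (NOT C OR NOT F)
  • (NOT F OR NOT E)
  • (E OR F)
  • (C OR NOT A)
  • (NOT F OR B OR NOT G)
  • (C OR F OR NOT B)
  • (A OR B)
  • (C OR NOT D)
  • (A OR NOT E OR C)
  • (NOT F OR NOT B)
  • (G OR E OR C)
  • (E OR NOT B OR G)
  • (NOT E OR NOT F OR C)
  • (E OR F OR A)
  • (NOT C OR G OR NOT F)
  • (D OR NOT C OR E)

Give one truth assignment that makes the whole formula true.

A = T, B = F, C = T, D = F, E = T, F = F, G = F

Branch on A: take A = True.
  then C is forced to True.
  then F is forced to False.
  then E is forced to True.
  then B is forced to False.
D, G are now unconstrained; take D = False, G = False.
Every clause has at least one true literal under this assignment.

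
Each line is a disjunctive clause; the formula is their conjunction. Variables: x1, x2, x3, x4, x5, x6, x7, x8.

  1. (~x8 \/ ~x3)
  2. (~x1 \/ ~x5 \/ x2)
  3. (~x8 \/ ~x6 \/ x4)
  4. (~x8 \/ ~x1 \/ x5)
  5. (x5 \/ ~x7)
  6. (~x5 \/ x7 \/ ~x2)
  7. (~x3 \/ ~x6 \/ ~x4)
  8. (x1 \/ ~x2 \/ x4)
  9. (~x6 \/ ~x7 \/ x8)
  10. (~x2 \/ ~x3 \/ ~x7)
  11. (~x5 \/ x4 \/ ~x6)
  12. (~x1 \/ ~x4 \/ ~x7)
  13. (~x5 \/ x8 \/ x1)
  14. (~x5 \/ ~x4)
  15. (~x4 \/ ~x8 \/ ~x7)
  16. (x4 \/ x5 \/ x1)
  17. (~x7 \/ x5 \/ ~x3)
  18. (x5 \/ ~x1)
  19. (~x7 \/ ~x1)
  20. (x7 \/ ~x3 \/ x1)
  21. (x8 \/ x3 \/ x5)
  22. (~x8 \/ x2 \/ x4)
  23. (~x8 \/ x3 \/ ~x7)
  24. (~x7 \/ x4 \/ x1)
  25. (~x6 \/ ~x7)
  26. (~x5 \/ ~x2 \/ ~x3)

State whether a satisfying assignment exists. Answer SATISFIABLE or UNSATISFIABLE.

SATISFIABLE

Branch on x1: take x1 = False.
Branch on x2: take x2 = False.
Branch on x3: take x3 = False.
The remaining clauses are satisfied by x4 = True, x5 = False, x6 = True, x7 = False, x8 = True.
Every clause has at least one true literal under this assignment.
So x1=F, x2=F, x3=F, x4=T, x5=F, x6=T, x7=F, x8=T is a satisfying assignment.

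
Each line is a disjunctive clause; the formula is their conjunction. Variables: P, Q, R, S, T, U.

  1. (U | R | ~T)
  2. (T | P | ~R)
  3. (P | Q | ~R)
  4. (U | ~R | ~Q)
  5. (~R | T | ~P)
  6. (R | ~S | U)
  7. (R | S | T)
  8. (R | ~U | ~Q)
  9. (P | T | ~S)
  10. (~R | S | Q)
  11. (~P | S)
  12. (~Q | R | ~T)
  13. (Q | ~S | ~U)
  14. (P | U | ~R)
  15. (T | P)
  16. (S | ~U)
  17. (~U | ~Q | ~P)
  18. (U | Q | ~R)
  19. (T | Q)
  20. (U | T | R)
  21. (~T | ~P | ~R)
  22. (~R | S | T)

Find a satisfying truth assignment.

P=0, Q=1, R=1, S=1, T=1, U=1

Try P = False.
  then T is forced to True.
The remaining clauses are satisfied by Q = True, R = True, S = True, U = True.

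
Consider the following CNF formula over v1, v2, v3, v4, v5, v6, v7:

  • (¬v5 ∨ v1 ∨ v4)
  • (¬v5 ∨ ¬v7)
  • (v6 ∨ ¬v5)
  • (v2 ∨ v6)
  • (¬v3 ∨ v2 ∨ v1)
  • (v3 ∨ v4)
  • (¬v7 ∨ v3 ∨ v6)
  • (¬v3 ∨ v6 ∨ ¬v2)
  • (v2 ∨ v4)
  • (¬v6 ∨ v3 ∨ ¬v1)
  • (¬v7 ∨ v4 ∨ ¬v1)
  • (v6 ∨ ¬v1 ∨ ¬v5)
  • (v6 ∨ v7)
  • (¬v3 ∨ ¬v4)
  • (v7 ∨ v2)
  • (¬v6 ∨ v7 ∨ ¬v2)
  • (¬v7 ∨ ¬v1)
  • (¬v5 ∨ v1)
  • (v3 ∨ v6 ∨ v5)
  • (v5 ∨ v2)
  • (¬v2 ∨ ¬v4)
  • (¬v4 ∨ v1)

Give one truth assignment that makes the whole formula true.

Set v1 = False and propagate.
  then v5 is forced to False.
  then v2 is forced to True.
  then v4 is forced to False.
  then v3 is forced to True.
  then v6 is forced to True.
  then v7 is forced to True.
Every clause has at least one true literal under this assignment.

v1=F  v2=T  v3=T  v4=F  v5=F  v6=T  v7=T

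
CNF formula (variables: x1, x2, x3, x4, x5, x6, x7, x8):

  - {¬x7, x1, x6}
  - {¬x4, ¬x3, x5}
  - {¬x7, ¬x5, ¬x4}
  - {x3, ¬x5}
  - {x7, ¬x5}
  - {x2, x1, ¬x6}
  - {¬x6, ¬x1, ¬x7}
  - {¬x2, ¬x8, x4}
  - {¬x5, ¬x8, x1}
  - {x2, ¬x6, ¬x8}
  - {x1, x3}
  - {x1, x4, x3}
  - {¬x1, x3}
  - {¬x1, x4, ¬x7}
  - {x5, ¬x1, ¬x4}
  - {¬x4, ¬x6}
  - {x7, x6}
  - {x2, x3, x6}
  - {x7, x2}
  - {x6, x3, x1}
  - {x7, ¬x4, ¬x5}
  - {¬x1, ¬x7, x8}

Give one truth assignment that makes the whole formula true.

x1 = F, x2 = T, x3 = T, x4 = F, x5 = F, x6 = T, x7 = F, x8 = F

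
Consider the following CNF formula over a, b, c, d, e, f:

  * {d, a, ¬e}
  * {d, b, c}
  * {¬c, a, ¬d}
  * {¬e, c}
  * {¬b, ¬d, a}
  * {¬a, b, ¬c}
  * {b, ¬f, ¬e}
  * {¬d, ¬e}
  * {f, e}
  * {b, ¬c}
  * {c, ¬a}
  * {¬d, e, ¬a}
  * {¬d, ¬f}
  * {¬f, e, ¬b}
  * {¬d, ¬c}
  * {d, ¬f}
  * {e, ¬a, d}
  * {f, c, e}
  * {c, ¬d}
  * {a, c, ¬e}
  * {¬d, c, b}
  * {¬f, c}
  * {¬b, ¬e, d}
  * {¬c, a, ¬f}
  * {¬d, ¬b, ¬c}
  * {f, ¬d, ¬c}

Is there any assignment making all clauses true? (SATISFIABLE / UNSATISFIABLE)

UNSATISFIABLE

c = True:
  propagation gives b=True, d=False, f=False, e=True; an empty clause results — contradiction.
c = False:
  propagation gives e=False, f=True; an empty clause results — contradiction.
Every branch closes, so no satisfying assignment exists.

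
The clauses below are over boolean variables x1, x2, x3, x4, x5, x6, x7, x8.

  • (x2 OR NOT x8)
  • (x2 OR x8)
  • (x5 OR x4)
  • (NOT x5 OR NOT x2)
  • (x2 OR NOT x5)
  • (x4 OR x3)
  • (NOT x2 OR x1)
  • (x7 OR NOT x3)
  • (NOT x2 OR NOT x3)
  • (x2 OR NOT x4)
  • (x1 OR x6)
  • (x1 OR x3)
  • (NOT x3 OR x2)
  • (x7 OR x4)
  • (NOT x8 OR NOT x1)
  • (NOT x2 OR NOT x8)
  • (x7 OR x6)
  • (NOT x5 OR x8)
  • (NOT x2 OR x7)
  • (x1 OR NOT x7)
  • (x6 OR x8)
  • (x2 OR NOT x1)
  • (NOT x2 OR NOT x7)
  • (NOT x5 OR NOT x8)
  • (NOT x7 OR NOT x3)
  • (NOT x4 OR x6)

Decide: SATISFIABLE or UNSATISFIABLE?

UNSATISFIABLE

x2 = True:
  propagation gives x5=False, x4=True, x1=True, x3=False; an empty clause results — contradiction.
x2 = False:
  propagation gives x8=False; an empty clause results — contradiction.
Every branch closes, so no satisfying assignment exists.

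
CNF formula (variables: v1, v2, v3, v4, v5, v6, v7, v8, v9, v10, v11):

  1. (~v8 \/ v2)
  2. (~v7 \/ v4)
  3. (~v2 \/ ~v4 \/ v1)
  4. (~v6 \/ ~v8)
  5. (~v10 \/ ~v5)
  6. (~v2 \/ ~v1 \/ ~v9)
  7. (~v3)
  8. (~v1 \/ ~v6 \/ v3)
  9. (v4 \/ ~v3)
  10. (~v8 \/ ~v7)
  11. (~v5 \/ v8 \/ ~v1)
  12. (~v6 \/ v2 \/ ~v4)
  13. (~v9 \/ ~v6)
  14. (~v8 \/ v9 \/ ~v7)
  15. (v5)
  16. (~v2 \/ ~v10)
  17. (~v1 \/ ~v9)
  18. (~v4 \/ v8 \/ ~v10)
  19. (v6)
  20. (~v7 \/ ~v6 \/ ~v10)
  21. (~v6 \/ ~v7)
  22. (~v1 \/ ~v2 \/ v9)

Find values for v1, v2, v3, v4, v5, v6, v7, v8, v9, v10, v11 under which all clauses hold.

(~v3) is a unit clause, so v3 = False.
(v5) is a unit clause, so v5 = True.
Unit propagation: (~v10) forces v10 = False.
The clause (v6) is unit: v6 must be True.
The clause (~v8) is unit: v8 must be False.
Unit propagation: (~v1) forces v1 = False.
Unit propagation: (~v9) forces v9 = False.
Unit propagation: (~v7) forces v7 = False.
v4 occurs only negated in the remaining clauses — set v4 = False.
v2, v11 are now unconstrained; take v2 = True, v11 = False.

v1=False, v2=True, v3=False, v4=False, v5=True, v6=True, v7=False, v8=False, v9=False, v10=False, v11=False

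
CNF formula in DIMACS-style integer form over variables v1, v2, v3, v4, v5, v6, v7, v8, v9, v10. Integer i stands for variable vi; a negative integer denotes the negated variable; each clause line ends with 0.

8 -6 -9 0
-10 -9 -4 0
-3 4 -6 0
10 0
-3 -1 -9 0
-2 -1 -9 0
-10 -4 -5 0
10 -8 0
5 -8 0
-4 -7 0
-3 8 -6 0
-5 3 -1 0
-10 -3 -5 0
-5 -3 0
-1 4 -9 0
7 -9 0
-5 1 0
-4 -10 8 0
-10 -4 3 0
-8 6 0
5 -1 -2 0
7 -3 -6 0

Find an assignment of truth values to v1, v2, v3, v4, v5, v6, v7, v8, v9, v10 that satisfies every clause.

The clause (v10) is unit: v10 must be True.
v9 occurs only negated in the remaining clauses — set v9 = False.
Branch on v1: take v1 = False.
  then v5 is forced to False.
  then v8 is forced to False.
  then v4 is forced to False.
Try v3 = True.
  then v6 is forced to False.
v2, v7 are now unconstrained; take v2 = True, v7 = True.
Every clause has at least one true literal under this assignment.
Check each clause:
  1. (~v6 \/ ~v9 \/ v8) — ~v6 is true.
  2. (~v4 \/ ~v9 \/ ~v10) — ~v4 is true.
  3. (v4 \/ ~v3 \/ ~v6) — ~v6 is true.
  4. (v10) — v10 is true.
  5. (~v1 \/ ~v9 \/ ~v3) — ~v1 is true.
  6. (~v1 \/ ~v9 \/ ~v2) — ~v1 is true.
  7. (~v4 \/ ~v10 \/ ~v5) — ~v5 is true.
  8. (~v8 \/ v10) — ~v8 is true.
  9. (v5 \/ ~v8) — ~v8 is true.
  10. (~v4 \/ ~v7) — ~v4 is true.
  11. (~v6 \/ v8 \/ ~v3) — ~v6 is true.
  12. (v3 \/ ~v5 \/ ~v1) — v3 is true.
  13. (~v5 \/ ~v10 \/ ~v3) — ~v5 is true.
  14. (~v3 \/ ~v5) — ~v5 is true.
  15. (v4 \/ ~v1 \/ ~v9) — ~v1 is true.
  16. (~v9 \/ v7) — ~v9 is true.
  17. (v1 \/ ~v5) — ~v5 is true.
  18. (~v10 \/ v8 \/ ~v4) — ~v4 is true.
  19. (~v4 \/ ~v10 \/ v3) — v3 is true.
  20. (v6 \/ ~v8) — ~v8 is true.
  21. (v5 \/ ~v1 \/ ~v2) — ~v1 is true.
  22. (v7 \/ ~v6 \/ ~v3) — ~v6 is true.

v1=False, v2=True, v3=True, v4=False, v5=False, v6=False, v7=True, v8=False, v9=False, v10=True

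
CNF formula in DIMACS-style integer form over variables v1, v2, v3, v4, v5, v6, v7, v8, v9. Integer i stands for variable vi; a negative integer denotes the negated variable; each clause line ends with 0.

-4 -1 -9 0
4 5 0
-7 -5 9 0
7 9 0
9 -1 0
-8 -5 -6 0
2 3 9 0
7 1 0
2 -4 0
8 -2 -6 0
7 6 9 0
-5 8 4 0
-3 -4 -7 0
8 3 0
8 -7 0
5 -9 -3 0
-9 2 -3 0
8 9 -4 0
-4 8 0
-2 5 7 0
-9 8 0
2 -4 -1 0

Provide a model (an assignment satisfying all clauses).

v1=F, v2=T, v3=F, v4=T, v5=F, v6=T, v7=T, v8=T, v9=T

Check each clause:
  1. {¬v9, ¬v1, ¬v4} — ¬v1 is true.
  2. {v5, v4} — v4 is true.
  3. {¬v5, v9, ¬v7} — ¬v5 is true.
  4. {v7, v9} — v9 is true.
  5. {v9, ¬v1} — v9 is true.
  6. {¬v8, ¬v6, ¬v5} — ¬v5 is true.
  7. {v3, v9, v2} — v9 is true.
  8. {v1, v7} — v7 is true.
  9. {v2, ¬v4} — v2 is true.
  10. {¬v6, v8, ¬v2} — v8 is true.
  11. {v6, v7, v9} — v9 is true.
  12. {v4, ¬v5, v8} — v8 is true.
  13. {¬v4, ¬v3, ¬v7} — ¬v3 is true.
  14. {v3, v8} — v8 is true.
  15. {v8, ¬v7} — v8 is true.
  16. {¬v3, v5, ¬v9} — ¬v3 is true.
  17. {v2, ¬v9, ¬v3} — v2 is true.
  18. {v8, ¬v4, v9} — v8 is true.
  19. {¬v4, v8} — v8 is true.
  20. {¬v2, v7, v5} — v7 is true.
  21. {v8, ¬v9} — v8 is true.
  22. {¬v1, v2, ¬v4} — v2 is true.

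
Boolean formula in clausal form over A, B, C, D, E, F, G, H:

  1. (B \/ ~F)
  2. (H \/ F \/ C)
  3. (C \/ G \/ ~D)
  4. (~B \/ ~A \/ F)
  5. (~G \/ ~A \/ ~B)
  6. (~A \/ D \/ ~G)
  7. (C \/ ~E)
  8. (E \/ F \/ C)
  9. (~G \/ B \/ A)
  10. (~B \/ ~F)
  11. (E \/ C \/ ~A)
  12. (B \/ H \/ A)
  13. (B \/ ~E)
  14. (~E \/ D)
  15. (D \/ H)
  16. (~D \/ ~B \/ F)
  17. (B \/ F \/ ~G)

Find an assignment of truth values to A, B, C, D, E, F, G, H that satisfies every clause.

C occurs only positively in the remaining clauses — set C = True.
Pure literal: H appears only positively; assign H = True.
Set A = True and propagate.
Set B = False and propagate.
  then F is forced to False.
  then E is forced to False.
  then G is forced to False.
D is now unconstrained; take D = True.

A=1, B=0, C=1, D=1, E=0, F=0, G=0, H=1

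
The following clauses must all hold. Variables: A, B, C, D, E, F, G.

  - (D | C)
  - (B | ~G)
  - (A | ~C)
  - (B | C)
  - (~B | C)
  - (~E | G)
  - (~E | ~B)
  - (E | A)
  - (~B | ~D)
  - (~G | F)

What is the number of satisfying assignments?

7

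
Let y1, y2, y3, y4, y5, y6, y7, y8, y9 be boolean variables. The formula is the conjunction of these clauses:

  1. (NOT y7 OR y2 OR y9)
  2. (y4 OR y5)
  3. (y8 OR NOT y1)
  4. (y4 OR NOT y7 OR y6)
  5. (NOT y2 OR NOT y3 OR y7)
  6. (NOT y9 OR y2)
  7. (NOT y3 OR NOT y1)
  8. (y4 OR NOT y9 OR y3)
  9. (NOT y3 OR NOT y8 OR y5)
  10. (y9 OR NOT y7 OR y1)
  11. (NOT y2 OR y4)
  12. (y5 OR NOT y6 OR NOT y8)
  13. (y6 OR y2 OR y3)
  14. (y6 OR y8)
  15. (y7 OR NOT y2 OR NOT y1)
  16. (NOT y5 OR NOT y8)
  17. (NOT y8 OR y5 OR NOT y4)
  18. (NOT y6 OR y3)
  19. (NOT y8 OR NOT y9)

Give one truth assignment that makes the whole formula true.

y1=0, y2=1, y3=1, y4=1, y5=1, y6=1, y7=1, y8=0, y9=1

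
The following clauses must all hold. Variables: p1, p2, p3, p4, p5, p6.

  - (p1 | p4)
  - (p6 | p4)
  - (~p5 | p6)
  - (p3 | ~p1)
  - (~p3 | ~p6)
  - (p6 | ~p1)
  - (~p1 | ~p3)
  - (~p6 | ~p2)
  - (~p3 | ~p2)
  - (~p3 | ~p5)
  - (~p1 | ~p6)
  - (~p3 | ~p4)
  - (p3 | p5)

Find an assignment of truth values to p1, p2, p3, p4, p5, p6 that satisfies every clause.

p1=False, p2=False, p3=False, p4=True, p5=True, p6=True

p2 occurs only negated in the remaining clauses — set p2 = False.
Set p1 = False and propagate.
  then p4 is forced to True.
  then p3 is forced to False.
  then p5 is forced to True.
  then p6 is forced to True.
Every clause has at least one true literal under this assignment.
Check each clause:
  1. (p4 | p1) — p4 is true.
  2. (p4 | p6) — p4 is true.
  3. (~p5 | p6) — p6 is true.
  4. (~p1 | p3) — ~p1 is true.
  5. (~p3 | ~p6) — ~p3 is true.
  6. (p6 | ~p1) — ~p1 is true.
  7. (~p3 | ~p1) — ~p3 is true.
  8. (~p2 | ~p6) — ~p2 is true.
  9. (~p2 | ~p3) — ~p3 is true.
  10. (~p5 | ~p3) — ~p3 is true.
  11. (~p6 | ~p1) — ~p1 is true.
  12. (~p3 | ~p4) — ~p3 is true.
  13. (p3 | p5) — p5 is true.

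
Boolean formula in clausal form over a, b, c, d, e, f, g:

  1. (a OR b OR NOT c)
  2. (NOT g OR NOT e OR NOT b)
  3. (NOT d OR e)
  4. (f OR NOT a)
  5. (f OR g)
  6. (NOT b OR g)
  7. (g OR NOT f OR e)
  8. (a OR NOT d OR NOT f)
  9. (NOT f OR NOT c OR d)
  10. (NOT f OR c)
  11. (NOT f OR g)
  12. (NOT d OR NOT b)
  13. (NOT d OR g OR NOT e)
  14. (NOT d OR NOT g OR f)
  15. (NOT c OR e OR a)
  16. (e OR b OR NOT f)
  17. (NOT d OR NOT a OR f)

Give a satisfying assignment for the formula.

a = False  b = False  c = False  d = False  e = True  f = False  g = True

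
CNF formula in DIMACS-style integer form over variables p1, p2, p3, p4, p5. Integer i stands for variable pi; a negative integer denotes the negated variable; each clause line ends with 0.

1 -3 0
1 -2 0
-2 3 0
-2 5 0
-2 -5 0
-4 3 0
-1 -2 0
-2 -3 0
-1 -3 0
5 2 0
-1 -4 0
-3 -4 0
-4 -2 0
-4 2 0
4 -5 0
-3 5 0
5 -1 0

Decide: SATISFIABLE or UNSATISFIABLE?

UNSATISFIABLE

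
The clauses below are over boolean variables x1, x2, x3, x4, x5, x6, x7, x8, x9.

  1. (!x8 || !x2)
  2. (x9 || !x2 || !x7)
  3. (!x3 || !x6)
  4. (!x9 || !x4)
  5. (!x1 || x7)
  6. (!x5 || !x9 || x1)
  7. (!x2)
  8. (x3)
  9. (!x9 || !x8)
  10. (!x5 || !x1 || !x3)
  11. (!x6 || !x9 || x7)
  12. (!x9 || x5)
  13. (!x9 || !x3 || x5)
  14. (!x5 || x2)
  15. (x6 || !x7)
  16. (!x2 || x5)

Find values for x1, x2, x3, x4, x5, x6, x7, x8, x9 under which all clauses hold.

x1 = 0, x2 = 0, x3 = 1, x4 = 0, x5 = 0, x6 = 0, x7 = 0, x8 = 1, x9 = 0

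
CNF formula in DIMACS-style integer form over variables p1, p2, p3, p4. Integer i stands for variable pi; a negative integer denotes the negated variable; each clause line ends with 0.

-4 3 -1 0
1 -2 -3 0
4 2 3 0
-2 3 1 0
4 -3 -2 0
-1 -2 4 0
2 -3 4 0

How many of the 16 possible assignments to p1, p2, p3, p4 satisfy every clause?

4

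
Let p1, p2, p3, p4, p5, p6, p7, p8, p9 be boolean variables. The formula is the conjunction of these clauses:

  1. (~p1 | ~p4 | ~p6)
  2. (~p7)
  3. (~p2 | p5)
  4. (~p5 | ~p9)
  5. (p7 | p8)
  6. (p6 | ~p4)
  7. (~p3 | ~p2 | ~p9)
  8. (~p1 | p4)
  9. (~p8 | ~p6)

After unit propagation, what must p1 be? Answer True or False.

False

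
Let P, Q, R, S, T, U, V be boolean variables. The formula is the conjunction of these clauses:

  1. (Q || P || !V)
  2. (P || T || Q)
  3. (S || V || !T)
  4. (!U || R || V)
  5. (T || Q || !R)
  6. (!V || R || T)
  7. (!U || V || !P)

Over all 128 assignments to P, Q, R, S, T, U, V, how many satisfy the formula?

Split on V, then T.
  V=1, T=1: R, S, U free; 3 ways for (P,Q) × 2^3 = 24.
  V=1, T=0: forces Q=1; R=1; P, S, U free → 2^3 = 8.
  V=0, T=1: Q free; 5 ways for (P,R,S,U) × 2^1 = 10.
  V=0, T=0: S free; 6 ways for (P,Q,R,U) × 2^1 = 12.
Total: 24 + 8 + 10 + 12 = 54.

54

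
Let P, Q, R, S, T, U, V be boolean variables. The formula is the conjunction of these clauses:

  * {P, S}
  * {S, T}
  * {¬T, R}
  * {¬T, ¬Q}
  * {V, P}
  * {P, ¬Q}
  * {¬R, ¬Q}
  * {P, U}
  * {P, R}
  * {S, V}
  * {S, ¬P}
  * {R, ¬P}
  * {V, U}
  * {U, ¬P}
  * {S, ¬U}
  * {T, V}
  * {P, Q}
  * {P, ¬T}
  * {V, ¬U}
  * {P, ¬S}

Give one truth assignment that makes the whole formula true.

P = True  Q = False  R = True  S = True  T = True  U = True  V = True

Check each clause:
  1. {P, S} — P is true.
  2. {S, T} — S is true.
  3. {R, ¬T} — R is true.
  4. {¬T, ¬Q} — ¬Q is true.
  5. {P, V} — P is true.
  6. {¬Q, P} — P is true.
  7. {¬R, ¬Q} — ¬Q is true.
  8. {P, U} — P is true.
  9. {R, P} — P is true.
  10. {S, V} — S is true.
  11. {¬P, S} — S is true.
  12. {R, ¬P} — R is true.
  13. {U, V} — U is true.
  14. {U, ¬P} — U is true.
  15. {¬U, S} — S is true.
  16. {T, V} — T is true.
  17. {P, Q} — P is true.
  18. {P, ¬T} — P is true.
  19. {¬U, V} — V is true.
  20. {¬S, P} — P is true.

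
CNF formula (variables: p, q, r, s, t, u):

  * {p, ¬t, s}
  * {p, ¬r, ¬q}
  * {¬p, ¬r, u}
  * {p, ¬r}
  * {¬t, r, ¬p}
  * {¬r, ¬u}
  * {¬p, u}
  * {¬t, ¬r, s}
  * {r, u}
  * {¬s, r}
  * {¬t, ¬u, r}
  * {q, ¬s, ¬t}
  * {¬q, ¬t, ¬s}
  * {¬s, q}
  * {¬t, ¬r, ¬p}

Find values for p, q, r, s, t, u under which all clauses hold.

p=True, q=False, r=False, s=False, t=False, u=True

t occurs only negated in the remaining clauses — set t = False.
Branch on p: take p = True.
  then u is forced to True.
  then r is forced to False.
  then s is forced to False.
q is now unconstrained; take q = False.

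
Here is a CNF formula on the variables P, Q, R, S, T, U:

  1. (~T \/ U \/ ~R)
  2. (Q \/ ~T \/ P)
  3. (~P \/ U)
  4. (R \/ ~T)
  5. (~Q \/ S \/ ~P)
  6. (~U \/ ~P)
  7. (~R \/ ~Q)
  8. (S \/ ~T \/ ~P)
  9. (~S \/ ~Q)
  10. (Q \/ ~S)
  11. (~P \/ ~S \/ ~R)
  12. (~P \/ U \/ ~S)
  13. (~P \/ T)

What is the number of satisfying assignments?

6

Satisfying assignments:
  P=0 Q=0 R=0 S=0 T=0 U=0
  P=0 Q=0 R=0 S=0 T=0 U=1
  P=0 Q=0 R=1 S=0 T=0 U=0
  P=0 Q=0 R=1 S=0 T=0 U=1
  P=0 Q=1 R=0 S=0 T=0 U=0
  P=0 Q=1 R=0 S=0 T=0 U=1
That's 6 in total.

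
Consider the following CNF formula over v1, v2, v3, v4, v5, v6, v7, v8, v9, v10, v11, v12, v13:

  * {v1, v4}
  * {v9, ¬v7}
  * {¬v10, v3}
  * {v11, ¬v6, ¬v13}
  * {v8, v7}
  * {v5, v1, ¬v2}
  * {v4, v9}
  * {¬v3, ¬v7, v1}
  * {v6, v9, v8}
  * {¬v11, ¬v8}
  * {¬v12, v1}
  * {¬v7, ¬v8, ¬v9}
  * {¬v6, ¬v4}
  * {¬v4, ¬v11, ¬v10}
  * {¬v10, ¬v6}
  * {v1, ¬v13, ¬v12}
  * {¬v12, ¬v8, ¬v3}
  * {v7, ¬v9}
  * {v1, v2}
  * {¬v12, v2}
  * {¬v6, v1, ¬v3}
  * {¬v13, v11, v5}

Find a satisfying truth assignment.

v1 = 1, v2 = 1, v3 = 1, v4 = 1, v5 = 0, v6 = 0, v7 = 1, v8 = 0, v9 = 1, v10 = 0, v11 = 1, v12 = 1, v13 = 1

v1 occurs only positively in the remaining clauses — set v1 = True.
v10 occurs only negated in the remaining clauses — set v10 = False.
Set v2 = True and propagate.
Branch on v3: take v3 = True.
For the remaining variables, v4 = True, v5 = False, v6 = False, v7 = True, v8 = False, v9 = True, v11 = True, v12 = True, v13 = True works.
Every clause has at least one true literal under this assignment.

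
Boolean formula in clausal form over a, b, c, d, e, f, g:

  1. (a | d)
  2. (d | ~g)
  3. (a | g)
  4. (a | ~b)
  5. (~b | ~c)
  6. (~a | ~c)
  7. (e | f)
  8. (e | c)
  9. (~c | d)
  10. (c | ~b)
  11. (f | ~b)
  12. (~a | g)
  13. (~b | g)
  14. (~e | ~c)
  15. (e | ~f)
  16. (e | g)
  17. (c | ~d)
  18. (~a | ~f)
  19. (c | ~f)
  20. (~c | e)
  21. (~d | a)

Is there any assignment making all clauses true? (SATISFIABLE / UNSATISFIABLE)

UNSATISFIABLE

c = True:
  propagation gives b=False, a=False, d=True; an empty clause results — contradiction.
c = False:
  propagation gives e=True, b=False, d=False, a=True; an empty clause results — contradiction.
Every branch closes, so no satisfying assignment exists.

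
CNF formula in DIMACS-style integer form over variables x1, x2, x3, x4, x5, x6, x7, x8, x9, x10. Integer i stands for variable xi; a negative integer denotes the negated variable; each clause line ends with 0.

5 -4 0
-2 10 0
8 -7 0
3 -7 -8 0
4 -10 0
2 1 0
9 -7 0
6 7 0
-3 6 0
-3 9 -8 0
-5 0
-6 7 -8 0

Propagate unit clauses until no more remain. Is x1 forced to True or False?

True

Unit clause (~x5) sets x5 = False.
In (x5 \/ ~x4), x5 is now false; ~x4 must hold, so x4 = False.
In (x4 \/ ~x10), x4 is now false; ~x10 must hold, so x10 = False.
(~x2 \/ x10): since x10 = False, the clause reduces to (~x2). x2 = False.
(x1 \/ x2): since x2 = False, the clause reduces to (x1). x1 = True.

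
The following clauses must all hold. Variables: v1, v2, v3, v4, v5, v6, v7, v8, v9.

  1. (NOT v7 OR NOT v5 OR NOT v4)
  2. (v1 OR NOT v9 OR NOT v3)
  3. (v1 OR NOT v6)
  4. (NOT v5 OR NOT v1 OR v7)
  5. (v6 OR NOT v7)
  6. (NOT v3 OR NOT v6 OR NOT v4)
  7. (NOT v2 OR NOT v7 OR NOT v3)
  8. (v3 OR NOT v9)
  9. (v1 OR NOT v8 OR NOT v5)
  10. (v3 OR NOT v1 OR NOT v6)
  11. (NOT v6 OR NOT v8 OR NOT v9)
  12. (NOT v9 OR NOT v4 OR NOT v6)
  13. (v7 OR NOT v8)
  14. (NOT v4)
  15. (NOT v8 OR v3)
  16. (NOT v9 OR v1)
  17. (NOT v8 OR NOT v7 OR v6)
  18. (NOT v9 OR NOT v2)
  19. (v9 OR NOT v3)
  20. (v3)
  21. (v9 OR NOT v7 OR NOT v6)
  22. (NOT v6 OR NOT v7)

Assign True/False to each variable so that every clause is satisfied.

The clause (NOT v4) is unit: v4 must be False.
Unit propagation: (v3) forces v3 = True.
The clause (v9) is unit: v9 must be True.
Unit propagation: (v1) forces v1 = True.
The clause (NOT v2) is unit: v2 must be False.
Pure literal: v5 appears only negated; assign v5 = False.
v8 occurs only negated in the remaining clauses — set v8 = False.
Try v6 = True.
  then v7 is forced to False.
Every clause has at least one true literal under this assignment.

v1=T  v2=F  v3=T  v4=F  v5=F  v6=T  v7=F  v8=F  v9=T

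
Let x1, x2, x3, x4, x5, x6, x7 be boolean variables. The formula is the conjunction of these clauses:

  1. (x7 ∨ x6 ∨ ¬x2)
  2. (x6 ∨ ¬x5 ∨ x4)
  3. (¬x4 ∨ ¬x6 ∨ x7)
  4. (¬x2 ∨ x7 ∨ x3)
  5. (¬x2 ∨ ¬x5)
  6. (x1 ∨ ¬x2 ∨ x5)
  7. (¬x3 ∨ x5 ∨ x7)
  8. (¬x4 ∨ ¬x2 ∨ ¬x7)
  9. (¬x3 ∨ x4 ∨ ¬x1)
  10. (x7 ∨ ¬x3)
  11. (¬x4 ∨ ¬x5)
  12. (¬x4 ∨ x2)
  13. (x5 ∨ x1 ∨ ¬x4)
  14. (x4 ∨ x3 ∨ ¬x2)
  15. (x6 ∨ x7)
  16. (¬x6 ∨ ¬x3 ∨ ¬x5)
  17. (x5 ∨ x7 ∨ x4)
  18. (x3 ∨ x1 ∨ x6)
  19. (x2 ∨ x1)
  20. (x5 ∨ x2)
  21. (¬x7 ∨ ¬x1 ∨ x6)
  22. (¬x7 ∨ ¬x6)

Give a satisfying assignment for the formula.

x1=T, x2=F, x3=F, x4=F, x5=T, x6=T, x7=F

Set x1 = True and propagate.
For the remaining variables, x2 = False, x3 = False, x4 = False, x5 = True, x6 = True, x7 = False works.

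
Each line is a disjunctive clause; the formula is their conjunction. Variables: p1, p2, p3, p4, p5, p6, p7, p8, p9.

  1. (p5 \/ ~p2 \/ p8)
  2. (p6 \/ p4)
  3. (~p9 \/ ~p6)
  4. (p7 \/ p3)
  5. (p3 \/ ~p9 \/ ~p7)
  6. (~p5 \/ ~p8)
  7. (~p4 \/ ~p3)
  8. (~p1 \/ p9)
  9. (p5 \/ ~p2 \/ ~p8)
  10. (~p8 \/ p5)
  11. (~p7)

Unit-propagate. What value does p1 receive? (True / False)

(~p7) is a unit clause: p7 = False.
(p7 \/ p3) with p7 = False leaves only p3, so p3 = True.
In (~p3 \/ ~p4), ~p3 is now false; ~p4 must hold, so p4 = False.
(p4 \/ p6): since p4 = False, the clause reduces to (p6). p6 = True.
In (~p6 \/ ~p9), ~p6 is now false; ~p9 must hold, so p9 = False.
(~p1 \/ p9): since p9 = False, the clause reduces to (~p1). p1 = False.

False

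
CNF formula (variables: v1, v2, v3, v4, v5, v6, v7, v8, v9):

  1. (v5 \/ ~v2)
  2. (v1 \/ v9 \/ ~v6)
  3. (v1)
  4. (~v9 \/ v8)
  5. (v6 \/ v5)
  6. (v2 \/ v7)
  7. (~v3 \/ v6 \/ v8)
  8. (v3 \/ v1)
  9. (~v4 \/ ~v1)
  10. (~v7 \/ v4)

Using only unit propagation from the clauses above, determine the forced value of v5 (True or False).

(v1) stands alone — v1 = True.
From (~v1 \/ ~v4) and v1 = True: v4 = False.
(v4 \/ ~v7): since v4 = False, the clause reduces to (~v7). v7 = False.
(v7 \/ v2) with v7 = False leaves only v2, so v2 = True.
In (~v2 \/ v5), ~v2 is now false; v5 must hold, so v5 = True.

True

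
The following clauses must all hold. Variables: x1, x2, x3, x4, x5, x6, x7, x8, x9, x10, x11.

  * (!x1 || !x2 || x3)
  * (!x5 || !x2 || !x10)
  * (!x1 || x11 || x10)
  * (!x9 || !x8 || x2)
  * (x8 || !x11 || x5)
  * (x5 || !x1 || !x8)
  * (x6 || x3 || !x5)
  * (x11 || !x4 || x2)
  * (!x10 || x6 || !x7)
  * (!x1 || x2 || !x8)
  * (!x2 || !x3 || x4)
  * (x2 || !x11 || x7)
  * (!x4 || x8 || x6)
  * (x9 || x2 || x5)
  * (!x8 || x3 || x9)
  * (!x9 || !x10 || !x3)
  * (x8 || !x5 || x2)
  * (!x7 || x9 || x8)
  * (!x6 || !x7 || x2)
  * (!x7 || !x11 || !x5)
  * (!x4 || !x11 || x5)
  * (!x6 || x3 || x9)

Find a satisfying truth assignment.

x1 = False, x2 = False, x3 = True, x4 = False, x5 = False, x6 = True, x7 = False, x8 = False, x9 = True, x10 = False, x11 = False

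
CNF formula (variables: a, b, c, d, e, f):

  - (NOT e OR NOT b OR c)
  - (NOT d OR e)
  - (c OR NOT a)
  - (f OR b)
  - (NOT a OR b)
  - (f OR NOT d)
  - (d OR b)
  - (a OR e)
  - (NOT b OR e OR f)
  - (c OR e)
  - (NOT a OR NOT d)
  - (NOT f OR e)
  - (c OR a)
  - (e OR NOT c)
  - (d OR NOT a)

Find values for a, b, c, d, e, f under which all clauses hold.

a=False, b=True, c=True, d=True, e=True, f=True

Check each clause:
  1. (c OR NOT b OR NOT e) — c is true.
  2. (NOT d OR e) — e is true.
  3. (NOT a OR c) — c is true.
  4. (b OR f) — b is true.
  5. (NOT a OR b) — b is true.
  6. (NOT d OR f) — f is true.
  7. (d OR b) — b is true.
  8. (a OR e) — e is true.
  9. (NOT b OR e OR f) — e is true.
  10. (e OR c) — c is true.
  11. (NOT d OR NOT a) — NOT a is true.
  12. (NOT f OR e) — e is true.
  13. (c OR a) — c is true.
  14. (NOT c OR e) — e is true.
  15. (NOT a OR d) — d is true.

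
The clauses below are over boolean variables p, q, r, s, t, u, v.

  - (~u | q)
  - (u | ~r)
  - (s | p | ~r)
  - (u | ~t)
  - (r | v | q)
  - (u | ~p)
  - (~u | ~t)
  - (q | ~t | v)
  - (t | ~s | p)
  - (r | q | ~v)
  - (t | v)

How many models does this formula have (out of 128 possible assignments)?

Satisfying assignments:
  p=0 q=1 r=0 s=0 t=0 u=0 v=1
  p=0 q=1 r=0 s=0 t=0 u=1 v=1
  p=1 q=1 r=0 s=0 t=0 u=1 v=1
  p=1 q=1 r=0 s=1 t=0 u=1 v=1
  p=1 q=1 r=1 s=0 t=0 u=1 v=1
  p=1 q=1 r=1 s=1 t=0 u=1 v=1
Count: 6.

6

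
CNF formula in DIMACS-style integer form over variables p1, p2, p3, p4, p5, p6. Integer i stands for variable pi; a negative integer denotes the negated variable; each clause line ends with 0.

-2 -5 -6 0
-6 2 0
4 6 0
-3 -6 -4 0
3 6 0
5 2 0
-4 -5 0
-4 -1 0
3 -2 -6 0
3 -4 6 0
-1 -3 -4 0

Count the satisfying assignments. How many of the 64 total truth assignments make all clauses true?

The models are:
  p1=F p2=T p3=T p4=F p5=F p6=T
  p1=F p2=T p3=T p4=T p5=F p6=F
  p1=T p2=T p3=T p4=F p5=F p6=T
Count: 3.

3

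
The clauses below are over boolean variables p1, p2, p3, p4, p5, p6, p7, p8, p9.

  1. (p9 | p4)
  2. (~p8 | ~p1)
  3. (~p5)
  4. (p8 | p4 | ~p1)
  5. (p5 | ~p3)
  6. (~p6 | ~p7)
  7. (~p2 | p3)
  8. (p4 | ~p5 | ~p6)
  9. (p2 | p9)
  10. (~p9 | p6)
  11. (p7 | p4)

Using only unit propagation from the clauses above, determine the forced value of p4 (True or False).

Unit clause (~p5) sets p5 = False.
(p5 | ~p3) with p5 = False leaves only ~p3, so p3 = False.
From (p3 | ~p2) and p3 = False: p2 = False.
(p2 | p9): since p2 = False, the clause reduces to (p9). p9 = True.
In (~p9 | p6), ~p9 is now false; p6 must hold, so p6 = True.
In (~p6 | ~p7), ~p6 is now false; ~p7 must hold, so p7 = False.
(p7 | p4): since p7 = False, the clause reduces to (p4). p4 = True.

True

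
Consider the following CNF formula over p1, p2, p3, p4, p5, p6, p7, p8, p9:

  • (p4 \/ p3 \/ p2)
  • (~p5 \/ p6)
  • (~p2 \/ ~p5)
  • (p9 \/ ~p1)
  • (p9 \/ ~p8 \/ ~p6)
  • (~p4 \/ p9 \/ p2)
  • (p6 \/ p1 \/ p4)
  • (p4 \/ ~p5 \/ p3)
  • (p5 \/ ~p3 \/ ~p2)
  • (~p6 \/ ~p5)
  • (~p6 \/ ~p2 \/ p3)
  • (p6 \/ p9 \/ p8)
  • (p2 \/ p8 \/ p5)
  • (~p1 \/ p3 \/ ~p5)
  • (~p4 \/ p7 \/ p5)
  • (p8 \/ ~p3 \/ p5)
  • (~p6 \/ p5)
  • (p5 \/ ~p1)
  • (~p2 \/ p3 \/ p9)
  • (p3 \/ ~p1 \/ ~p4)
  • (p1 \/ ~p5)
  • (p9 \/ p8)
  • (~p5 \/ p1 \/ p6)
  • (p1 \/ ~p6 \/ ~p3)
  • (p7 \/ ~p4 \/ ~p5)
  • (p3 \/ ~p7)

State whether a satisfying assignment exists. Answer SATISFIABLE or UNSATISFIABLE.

SATISFIABLE

Pure literal: p9 appears only positively; assign p9 = True.
Try p1 = False.
  then p5 is forced to False.
  then p6 is forced to False.
  then p4 is forced to True.
  then p7 is forced to True.
  then p3 is forced to True.
  then p2 is forced to False.
  then p8 is forced to True.
So p1=F  p2=F  p3=T  p4=T  p5=F  p6=F  p7=T  p8=T  p9=T is a satisfying assignment.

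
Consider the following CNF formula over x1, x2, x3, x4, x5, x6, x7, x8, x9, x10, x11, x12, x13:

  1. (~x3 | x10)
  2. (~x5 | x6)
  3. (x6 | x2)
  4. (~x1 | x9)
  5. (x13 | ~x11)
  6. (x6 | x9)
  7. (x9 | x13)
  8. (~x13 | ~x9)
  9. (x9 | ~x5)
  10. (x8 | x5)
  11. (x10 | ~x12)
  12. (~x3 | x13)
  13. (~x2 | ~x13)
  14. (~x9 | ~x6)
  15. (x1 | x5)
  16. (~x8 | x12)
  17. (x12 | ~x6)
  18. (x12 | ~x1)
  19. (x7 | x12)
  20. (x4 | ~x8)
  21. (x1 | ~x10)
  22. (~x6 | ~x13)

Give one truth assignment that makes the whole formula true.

Pure literal: x3 appears only negated; assign x3 = False.
x4 occurs only positively in the remaining clauses — set x4 = True.
Try x1 = True.
  then x9 is forced to True.
  then x13 is forced to False.
  then x11 is forced to False.
  then x6 is forced to False.
  then x5 is forced to False.
  then x2 is forced to True.
  then x8 is forced to True.
  then x12 is forced to True.
  then x10 is forced to True.
x7 is now unconstrained; take x7 = False.
Check each clause:
  1. (~x3 | x10) — x10 is true.
  2. (~x5 | x6) — ~x5 is true.
  3. (x6 | x2) — x2 is true.
  4. (~x1 | x9) — x9 is true.
  5. (x13 | ~x11) — ~x11 is true.
  6. (x6 | x9) — x9 is true.
  7. (x13 | x9) — x9 is true.
  8. (~x9 | ~x13) — ~x13 is true.
  9. (x9 | ~x5) — x9 is true.
  10. (x8 | x5) — x8 is true.
  11. (x10 | ~x12) — x10 is true.
  12. (x13 | ~x3) — ~x3 is true.
  13. (~x13 | ~x2) — ~x13 is true.
  14. (~x6 | ~x9) — ~x6 is true.
  15. (x1 | x5) — x1 is true.
  16. (x12 | ~x8) — x12 is true.
  17. (x12 | ~x6) — ~x6 is true.
  18. (x12 | ~x1) — x12 is true.
  19. (x7 | x12) — x12 is true.
  20. (x4 | ~x8) — x4 is true.
  21. (~x10 | x1) — x1 is true.
  22. (~x6 | ~x13) — ~x6 is true.

x1=T, x2=T, x3=F, x4=T, x5=F, x6=F, x7=F, x8=T, x9=T, x10=T, x11=F, x12=T, x13=F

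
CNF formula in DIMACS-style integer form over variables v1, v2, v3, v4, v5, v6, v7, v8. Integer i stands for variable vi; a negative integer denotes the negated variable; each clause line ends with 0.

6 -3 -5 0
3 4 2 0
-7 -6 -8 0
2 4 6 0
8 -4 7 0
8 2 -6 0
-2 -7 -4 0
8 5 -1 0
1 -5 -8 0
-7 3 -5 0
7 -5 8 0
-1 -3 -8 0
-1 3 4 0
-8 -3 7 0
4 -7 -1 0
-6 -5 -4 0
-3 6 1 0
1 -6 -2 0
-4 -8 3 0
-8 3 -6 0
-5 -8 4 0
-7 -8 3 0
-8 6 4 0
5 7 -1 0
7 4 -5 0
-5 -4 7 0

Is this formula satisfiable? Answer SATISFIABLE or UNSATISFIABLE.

SATISFIABLE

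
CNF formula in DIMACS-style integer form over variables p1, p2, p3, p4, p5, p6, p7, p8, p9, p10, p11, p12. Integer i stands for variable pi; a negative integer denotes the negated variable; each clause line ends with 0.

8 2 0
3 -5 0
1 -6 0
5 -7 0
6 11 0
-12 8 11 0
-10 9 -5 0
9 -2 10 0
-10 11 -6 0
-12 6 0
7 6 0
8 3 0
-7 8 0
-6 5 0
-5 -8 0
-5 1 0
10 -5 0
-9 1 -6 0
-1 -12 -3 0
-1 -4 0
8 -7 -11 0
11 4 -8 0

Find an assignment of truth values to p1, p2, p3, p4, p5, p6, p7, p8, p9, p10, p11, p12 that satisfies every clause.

p1 = True, p2 = True, p3 = True, p4 = False, p5 = True, p6 = True, p7 = False, p8 = False, p9 = True, p10 = True, p11 = True, p12 = False

Check each clause:
  1. (p8 || p2) — p2 is true.
  2. (p3 || !p5) — p3 is true.
  3. (!p6 || p1) — p1 is true.
  4. (p5 || !p7) — !p7 is true.
  5. (p11 || p6) — p11 is true.
  6. (p8 || !p12 || p11) — p11 is true.
  7. (!p5 || p9 || !p10) — p9 is true.
  8. (p10 || p9 || !p2) — p9 is true.
  9. (p11 || !p10 || !p6) — p11 is true.
  10. (p6 || !p12) — !p12 is true.
  11. (p6 || p7) — p6 is true.
  12. (p3 || p8) — p3 is true.
  13. (p8 || !p7) — !p7 is true.
  14. (p5 || !p6) — p5 is true.
  15. (!p8 || !p5) — !p8 is true.
  16. (!p5 || p1) — p1 is true.
  17. (p10 || !p5) — p10 is true.
  18. (!p9 || p1 || !p6) — p1 is true.
  19. (!p3 || !p1 || !p12) — !p12 is true.
  20. (!p4 || !p1) — !p4 is true.
  21. (!p7 || p8 || !p11) — !p7 is true.
  22. (p4 || !p8 || p11) — !p8 is true.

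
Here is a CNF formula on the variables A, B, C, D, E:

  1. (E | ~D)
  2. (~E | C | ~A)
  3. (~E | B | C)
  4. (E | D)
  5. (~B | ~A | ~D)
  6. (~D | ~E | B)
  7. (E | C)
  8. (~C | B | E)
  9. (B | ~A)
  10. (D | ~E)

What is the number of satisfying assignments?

Satisfying assignments:
  A=0 B=1 C=0 D=1 E=1
  A=0 B=1 C=1 D=1 E=1
That's 2 in total.

2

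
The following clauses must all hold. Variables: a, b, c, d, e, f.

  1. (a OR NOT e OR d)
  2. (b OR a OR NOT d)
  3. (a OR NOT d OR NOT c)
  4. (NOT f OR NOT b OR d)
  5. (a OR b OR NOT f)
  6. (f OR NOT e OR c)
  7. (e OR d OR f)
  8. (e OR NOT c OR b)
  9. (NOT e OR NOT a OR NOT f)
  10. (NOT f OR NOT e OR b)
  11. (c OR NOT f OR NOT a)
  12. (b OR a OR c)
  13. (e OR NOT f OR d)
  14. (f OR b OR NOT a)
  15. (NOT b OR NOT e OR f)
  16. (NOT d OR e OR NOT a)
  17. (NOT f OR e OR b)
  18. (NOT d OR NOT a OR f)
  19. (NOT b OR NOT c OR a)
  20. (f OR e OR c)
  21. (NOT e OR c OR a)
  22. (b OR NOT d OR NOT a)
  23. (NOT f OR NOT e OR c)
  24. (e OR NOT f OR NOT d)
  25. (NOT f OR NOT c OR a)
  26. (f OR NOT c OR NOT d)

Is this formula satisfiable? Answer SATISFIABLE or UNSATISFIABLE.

UNSATISFIABLE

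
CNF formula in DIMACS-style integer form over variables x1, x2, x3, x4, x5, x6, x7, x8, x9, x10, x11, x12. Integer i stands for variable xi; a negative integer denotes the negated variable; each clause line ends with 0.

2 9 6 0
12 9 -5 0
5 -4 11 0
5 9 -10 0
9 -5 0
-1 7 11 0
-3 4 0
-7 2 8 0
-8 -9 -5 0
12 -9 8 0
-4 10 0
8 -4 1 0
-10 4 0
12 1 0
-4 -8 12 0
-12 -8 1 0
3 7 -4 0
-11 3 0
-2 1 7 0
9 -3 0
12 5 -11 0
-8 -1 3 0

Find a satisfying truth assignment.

x1=T, x2=T, x3=T, x4=T, x5=F, x6=T, x7=F, x8=T, x9=T, x10=T, x11=T, x12=T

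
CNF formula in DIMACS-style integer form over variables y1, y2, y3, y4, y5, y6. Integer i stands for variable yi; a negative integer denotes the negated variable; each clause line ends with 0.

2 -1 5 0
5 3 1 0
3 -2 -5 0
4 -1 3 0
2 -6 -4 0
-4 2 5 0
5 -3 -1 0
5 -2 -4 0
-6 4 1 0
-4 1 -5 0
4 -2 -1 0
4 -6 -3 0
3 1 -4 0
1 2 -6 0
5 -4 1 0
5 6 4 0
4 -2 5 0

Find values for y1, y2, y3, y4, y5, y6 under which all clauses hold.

y1=T, y2=T, y3=T, y4=T, y5=T, y6=T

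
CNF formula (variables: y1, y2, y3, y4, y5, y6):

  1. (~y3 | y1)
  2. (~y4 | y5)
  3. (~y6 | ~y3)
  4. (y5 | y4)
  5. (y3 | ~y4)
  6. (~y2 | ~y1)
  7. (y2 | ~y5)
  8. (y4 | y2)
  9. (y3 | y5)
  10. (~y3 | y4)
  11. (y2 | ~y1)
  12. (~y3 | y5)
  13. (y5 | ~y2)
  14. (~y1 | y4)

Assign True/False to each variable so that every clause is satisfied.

Pure literal: y6 appears only negated; assign y6 = False.
Branch on y1: take y1 = False.
  then y3 is forced to False.
  then y4 is forced to False.
  then y5 is forced to True.
  then y2 is forced to True.
Every clause has at least one true literal under this assignment.

y1 = 0, y2 = 1, y3 = 0, y4 = 0, y5 = 1, y6 = 0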